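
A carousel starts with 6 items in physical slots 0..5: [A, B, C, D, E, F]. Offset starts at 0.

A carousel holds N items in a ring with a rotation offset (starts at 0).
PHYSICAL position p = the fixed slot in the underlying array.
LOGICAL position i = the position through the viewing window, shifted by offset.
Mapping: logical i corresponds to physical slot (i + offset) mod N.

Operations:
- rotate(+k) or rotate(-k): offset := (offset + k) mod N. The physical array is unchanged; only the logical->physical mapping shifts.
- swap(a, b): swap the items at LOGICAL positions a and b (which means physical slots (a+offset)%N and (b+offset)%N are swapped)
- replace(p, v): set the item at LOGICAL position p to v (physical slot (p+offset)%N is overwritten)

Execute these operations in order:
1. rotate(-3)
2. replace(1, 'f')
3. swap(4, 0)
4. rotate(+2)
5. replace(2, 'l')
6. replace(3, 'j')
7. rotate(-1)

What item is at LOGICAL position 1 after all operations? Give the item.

After op 1 (rotate(-3)): offset=3, physical=[A,B,C,D,E,F], logical=[D,E,F,A,B,C]
After op 2 (replace(1, 'f')): offset=3, physical=[A,B,C,D,f,F], logical=[D,f,F,A,B,C]
After op 3 (swap(4, 0)): offset=3, physical=[A,D,C,B,f,F], logical=[B,f,F,A,D,C]
After op 4 (rotate(+2)): offset=5, physical=[A,D,C,B,f,F], logical=[F,A,D,C,B,f]
After op 5 (replace(2, 'l')): offset=5, physical=[A,l,C,B,f,F], logical=[F,A,l,C,B,f]
After op 6 (replace(3, 'j')): offset=5, physical=[A,l,j,B,f,F], logical=[F,A,l,j,B,f]
After op 7 (rotate(-1)): offset=4, physical=[A,l,j,B,f,F], logical=[f,F,A,l,j,B]

Answer: F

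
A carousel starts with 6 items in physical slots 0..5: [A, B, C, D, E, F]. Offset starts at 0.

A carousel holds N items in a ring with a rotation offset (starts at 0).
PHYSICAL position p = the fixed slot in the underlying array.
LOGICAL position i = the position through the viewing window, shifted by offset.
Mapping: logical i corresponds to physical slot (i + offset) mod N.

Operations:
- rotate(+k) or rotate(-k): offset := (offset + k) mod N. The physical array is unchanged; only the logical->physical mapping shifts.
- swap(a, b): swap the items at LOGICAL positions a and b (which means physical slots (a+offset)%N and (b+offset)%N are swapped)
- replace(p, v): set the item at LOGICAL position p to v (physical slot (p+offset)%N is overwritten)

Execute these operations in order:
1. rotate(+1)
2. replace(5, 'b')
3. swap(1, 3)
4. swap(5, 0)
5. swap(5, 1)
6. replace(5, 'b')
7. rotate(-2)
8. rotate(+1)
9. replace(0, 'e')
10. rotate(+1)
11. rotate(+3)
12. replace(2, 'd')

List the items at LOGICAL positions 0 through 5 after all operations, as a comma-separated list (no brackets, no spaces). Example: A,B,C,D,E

Answer: C,F,d,b,B,D

Derivation:
After op 1 (rotate(+1)): offset=1, physical=[A,B,C,D,E,F], logical=[B,C,D,E,F,A]
After op 2 (replace(5, 'b')): offset=1, physical=[b,B,C,D,E,F], logical=[B,C,D,E,F,b]
After op 3 (swap(1, 3)): offset=1, physical=[b,B,E,D,C,F], logical=[B,E,D,C,F,b]
After op 4 (swap(5, 0)): offset=1, physical=[B,b,E,D,C,F], logical=[b,E,D,C,F,B]
After op 5 (swap(5, 1)): offset=1, physical=[E,b,B,D,C,F], logical=[b,B,D,C,F,E]
After op 6 (replace(5, 'b')): offset=1, physical=[b,b,B,D,C,F], logical=[b,B,D,C,F,b]
After op 7 (rotate(-2)): offset=5, physical=[b,b,B,D,C,F], logical=[F,b,b,B,D,C]
After op 8 (rotate(+1)): offset=0, physical=[b,b,B,D,C,F], logical=[b,b,B,D,C,F]
After op 9 (replace(0, 'e')): offset=0, physical=[e,b,B,D,C,F], logical=[e,b,B,D,C,F]
After op 10 (rotate(+1)): offset=1, physical=[e,b,B,D,C,F], logical=[b,B,D,C,F,e]
After op 11 (rotate(+3)): offset=4, physical=[e,b,B,D,C,F], logical=[C,F,e,b,B,D]
After op 12 (replace(2, 'd')): offset=4, physical=[d,b,B,D,C,F], logical=[C,F,d,b,B,D]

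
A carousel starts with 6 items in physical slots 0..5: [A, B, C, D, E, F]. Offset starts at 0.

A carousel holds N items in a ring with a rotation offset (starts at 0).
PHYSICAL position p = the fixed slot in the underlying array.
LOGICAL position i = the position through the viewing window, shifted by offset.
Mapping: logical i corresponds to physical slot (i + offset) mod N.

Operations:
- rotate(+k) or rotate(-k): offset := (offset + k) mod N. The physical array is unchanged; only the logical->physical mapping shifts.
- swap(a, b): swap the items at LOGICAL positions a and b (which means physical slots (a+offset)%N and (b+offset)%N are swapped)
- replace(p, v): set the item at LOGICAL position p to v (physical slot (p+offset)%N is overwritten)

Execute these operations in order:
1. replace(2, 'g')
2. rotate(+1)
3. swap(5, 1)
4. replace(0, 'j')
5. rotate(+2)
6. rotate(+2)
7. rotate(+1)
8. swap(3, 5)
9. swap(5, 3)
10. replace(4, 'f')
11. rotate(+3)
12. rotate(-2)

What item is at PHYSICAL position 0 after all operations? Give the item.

After op 1 (replace(2, 'g')): offset=0, physical=[A,B,g,D,E,F], logical=[A,B,g,D,E,F]
After op 2 (rotate(+1)): offset=1, physical=[A,B,g,D,E,F], logical=[B,g,D,E,F,A]
After op 3 (swap(5, 1)): offset=1, physical=[g,B,A,D,E,F], logical=[B,A,D,E,F,g]
After op 4 (replace(0, 'j')): offset=1, physical=[g,j,A,D,E,F], logical=[j,A,D,E,F,g]
After op 5 (rotate(+2)): offset=3, physical=[g,j,A,D,E,F], logical=[D,E,F,g,j,A]
After op 6 (rotate(+2)): offset=5, physical=[g,j,A,D,E,F], logical=[F,g,j,A,D,E]
After op 7 (rotate(+1)): offset=0, physical=[g,j,A,D,E,F], logical=[g,j,A,D,E,F]
After op 8 (swap(3, 5)): offset=0, physical=[g,j,A,F,E,D], logical=[g,j,A,F,E,D]
After op 9 (swap(5, 3)): offset=0, physical=[g,j,A,D,E,F], logical=[g,j,A,D,E,F]
After op 10 (replace(4, 'f')): offset=0, physical=[g,j,A,D,f,F], logical=[g,j,A,D,f,F]
After op 11 (rotate(+3)): offset=3, physical=[g,j,A,D,f,F], logical=[D,f,F,g,j,A]
After op 12 (rotate(-2)): offset=1, physical=[g,j,A,D,f,F], logical=[j,A,D,f,F,g]

Answer: g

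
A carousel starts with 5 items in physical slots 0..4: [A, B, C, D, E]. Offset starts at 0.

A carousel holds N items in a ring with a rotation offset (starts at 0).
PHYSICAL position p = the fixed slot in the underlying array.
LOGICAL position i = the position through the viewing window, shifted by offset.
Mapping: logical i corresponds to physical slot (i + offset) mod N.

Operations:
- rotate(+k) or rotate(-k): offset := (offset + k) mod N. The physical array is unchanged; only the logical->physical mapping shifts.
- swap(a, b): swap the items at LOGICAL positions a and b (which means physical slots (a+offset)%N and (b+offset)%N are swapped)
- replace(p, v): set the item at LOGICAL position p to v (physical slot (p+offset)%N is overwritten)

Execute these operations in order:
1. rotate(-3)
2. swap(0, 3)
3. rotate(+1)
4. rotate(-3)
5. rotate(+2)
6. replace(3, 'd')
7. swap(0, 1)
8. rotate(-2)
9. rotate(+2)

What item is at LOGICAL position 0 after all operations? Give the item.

Answer: D

Derivation:
After op 1 (rotate(-3)): offset=2, physical=[A,B,C,D,E], logical=[C,D,E,A,B]
After op 2 (swap(0, 3)): offset=2, physical=[C,B,A,D,E], logical=[A,D,E,C,B]
After op 3 (rotate(+1)): offset=3, physical=[C,B,A,D,E], logical=[D,E,C,B,A]
After op 4 (rotate(-3)): offset=0, physical=[C,B,A,D,E], logical=[C,B,A,D,E]
After op 5 (rotate(+2)): offset=2, physical=[C,B,A,D,E], logical=[A,D,E,C,B]
After op 6 (replace(3, 'd')): offset=2, physical=[d,B,A,D,E], logical=[A,D,E,d,B]
After op 7 (swap(0, 1)): offset=2, physical=[d,B,D,A,E], logical=[D,A,E,d,B]
After op 8 (rotate(-2)): offset=0, physical=[d,B,D,A,E], logical=[d,B,D,A,E]
After op 9 (rotate(+2)): offset=2, physical=[d,B,D,A,E], logical=[D,A,E,d,B]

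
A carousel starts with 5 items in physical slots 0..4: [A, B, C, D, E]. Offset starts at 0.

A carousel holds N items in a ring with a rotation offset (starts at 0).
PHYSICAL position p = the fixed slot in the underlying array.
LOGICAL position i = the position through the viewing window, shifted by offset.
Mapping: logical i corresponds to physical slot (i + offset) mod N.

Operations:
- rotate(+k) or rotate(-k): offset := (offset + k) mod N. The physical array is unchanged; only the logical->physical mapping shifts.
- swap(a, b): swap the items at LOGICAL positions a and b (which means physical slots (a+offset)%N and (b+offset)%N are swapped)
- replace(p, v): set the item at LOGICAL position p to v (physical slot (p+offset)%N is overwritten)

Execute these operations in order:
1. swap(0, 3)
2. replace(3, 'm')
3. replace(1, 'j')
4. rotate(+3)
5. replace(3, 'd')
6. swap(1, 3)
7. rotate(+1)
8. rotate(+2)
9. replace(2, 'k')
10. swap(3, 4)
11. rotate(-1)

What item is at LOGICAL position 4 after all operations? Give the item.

Answer: D

Derivation:
After op 1 (swap(0, 3)): offset=0, physical=[D,B,C,A,E], logical=[D,B,C,A,E]
After op 2 (replace(3, 'm')): offset=0, physical=[D,B,C,m,E], logical=[D,B,C,m,E]
After op 3 (replace(1, 'j')): offset=0, physical=[D,j,C,m,E], logical=[D,j,C,m,E]
After op 4 (rotate(+3)): offset=3, physical=[D,j,C,m,E], logical=[m,E,D,j,C]
After op 5 (replace(3, 'd')): offset=3, physical=[D,d,C,m,E], logical=[m,E,D,d,C]
After op 6 (swap(1, 3)): offset=3, physical=[D,E,C,m,d], logical=[m,d,D,E,C]
After op 7 (rotate(+1)): offset=4, physical=[D,E,C,m,d], logical=[d,D,E,C,m]
After op 8 (rotate(+2)): offset=1, physical=[D,E,C,m,d], logical=[E,C,m,d,D]
After op 9 (replace(2, 'k')): offset=1, physical=[D,E,C,k,d], logical=[E,C,k,d,D]
After op 10 (swap(3, 4)): offset=1, physical=[d,E,C,k,D], logical=[E,C,k,D,d]
After op 11 (rotate(-1)): offset=0, physical=[d,E,C,k,D], logical=[d,E,C,k,D]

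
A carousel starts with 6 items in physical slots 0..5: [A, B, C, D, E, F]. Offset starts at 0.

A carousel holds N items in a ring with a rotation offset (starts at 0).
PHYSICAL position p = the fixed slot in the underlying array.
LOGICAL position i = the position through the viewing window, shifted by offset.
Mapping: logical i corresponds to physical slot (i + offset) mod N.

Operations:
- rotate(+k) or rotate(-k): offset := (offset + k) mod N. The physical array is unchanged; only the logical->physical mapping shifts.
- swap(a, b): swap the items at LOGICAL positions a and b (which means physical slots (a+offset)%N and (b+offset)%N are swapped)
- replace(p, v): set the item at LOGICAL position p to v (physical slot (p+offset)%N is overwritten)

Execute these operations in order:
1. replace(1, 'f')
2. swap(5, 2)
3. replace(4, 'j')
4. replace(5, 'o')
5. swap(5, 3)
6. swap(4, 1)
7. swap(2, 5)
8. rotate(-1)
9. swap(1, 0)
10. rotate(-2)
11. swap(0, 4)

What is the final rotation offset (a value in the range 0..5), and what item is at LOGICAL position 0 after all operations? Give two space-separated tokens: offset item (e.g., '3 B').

Answer: 3 j

Derivation:
After op 1 (replace(1, 'f')): offset=0, physical=[A,f,C,D,E,F], logical=[A,f,C,D,E,F]
After op 2 (swap(5, 2)): offset=0, physical=[A,f,F,D,E,C], logical=[A,f,F,D,E,C]
After op 3 (replace(4, 'j')): offset=0, physical=[A,f,F,D,j,C], logical=[A,f,F,D,j,C]
After op 4 (replace(5, 'o')): offset=0, physical=[A,f,F,D,j,o], logical=[A,f,F,D,j,o]
After op 5 (swap(5, 3)): offset=0, physical=[A,f,F,o,j,D], logical=[A,f,F,o,j,D]
After op 6 (swap(4, 1)): offset=0, physical=[A,j,F,o,f,D], logical=[A,j,F,o,f,D]
After op 7 (swap(2, 5)): offset=0, physical=[A,j,D,o,f,F], logical=[A,j,D,o,f,F]
After op 8 (rotate(-1)): offset=5, physical=[A,j,D,o,f,F], logical=[F,A,j,D,o,f]
After op 9 (swap(1, 0)): offset=5, physical=[F,j,D,o,f,A], logical=[A,F,j,D,o,f]
After op 10 (rotate(-2)): offset=3, physical=[F,j,D,o,f,A], logical=[o,f,A,F,j,D]
After op 11 (swap(0, 4)): offset=3, physical=[F,o,D,j,f,A], logical=[j,f,A,F,o,D]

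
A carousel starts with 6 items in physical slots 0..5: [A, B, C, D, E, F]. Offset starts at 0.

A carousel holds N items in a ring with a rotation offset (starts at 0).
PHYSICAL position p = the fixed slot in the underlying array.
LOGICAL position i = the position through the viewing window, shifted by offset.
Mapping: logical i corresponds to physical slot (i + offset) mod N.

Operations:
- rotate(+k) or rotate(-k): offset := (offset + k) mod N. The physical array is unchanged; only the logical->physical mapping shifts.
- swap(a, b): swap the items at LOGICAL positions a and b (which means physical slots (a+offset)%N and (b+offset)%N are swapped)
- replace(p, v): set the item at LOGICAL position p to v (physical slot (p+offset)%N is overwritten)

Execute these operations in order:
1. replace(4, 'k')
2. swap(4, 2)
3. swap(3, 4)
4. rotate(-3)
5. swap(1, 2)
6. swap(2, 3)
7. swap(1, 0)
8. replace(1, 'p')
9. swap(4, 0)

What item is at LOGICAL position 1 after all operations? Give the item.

After op 1 (replace(4, 'k')): offset=0, physical=[A,B,C,D,k,F], logical=[A,B,C,D,k,F]
After op 2 (swap(4, 2)): offset=0, physical=[A,B,k,D,C,F], logical=[A,B,k,D,C,F]
After op 3 (swap(3, 4)): offset=0, physical=[A,B,k,C,D,F], logical=[A,B,k,C,D,F]
After op 4 (rotate(-3)): offset=3, physical=[A,B,k,C,D,F], logical=[C,D,F,A,B,k]
After op 5 (swap(1, 2)): offset=3, physical=[A,B,k,C,F,D], logical=[C,F,D,A,B,k]
After op 6 (swap(2, 3)): offset=3, physical=[D,B,k,C,F,A], logical=[C,F,A,D,B,k]
After op 7 (swap(1, 0)): offset=3, physical=[D,B,k,F,C,A], logical=[F,C,A,D,B,k]
After op 8 (replace(1, 'p')): offset=3, physical=[D,B,k,F,p,A], logical=[F,p,A,D,B,k]
After op 9 (swap(4, 0)): offset=3, physical=[D,F,k,B,p,A], logical=[B,p,A,D,F,k]

Answer: p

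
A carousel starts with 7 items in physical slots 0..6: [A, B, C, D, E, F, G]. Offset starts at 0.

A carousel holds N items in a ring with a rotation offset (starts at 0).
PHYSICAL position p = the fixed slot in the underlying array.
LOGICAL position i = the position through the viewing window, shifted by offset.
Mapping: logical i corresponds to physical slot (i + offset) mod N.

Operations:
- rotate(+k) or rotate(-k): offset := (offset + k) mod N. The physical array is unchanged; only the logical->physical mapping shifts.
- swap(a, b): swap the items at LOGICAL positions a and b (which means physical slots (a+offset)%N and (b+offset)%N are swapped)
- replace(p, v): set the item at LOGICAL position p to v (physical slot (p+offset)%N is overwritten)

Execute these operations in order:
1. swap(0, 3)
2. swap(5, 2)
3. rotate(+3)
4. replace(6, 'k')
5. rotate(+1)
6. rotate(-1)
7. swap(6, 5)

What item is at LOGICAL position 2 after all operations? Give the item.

Answer: C

Derivation:
After op 1 (swap(0, 3)): offset=0, physical=[D,B,C,A,E,F,G], logical=[D,B,C,A,E,F,G]
After op 2 (swap(5, 2)): offset=0, physical=[D,B,F,A,E,C,G], logical=[D,B,F,A,E,C,G]
After op 3 (rotate(+3)): offset=3, physical=[D,B,F,A,E,C,G], logical=[A,E,C,G,D,B,F]
After op 4 (replace(6, 'k')): offset=3, physical=[D,B,k,A,E,C,G], logical=[A,E,C,G,D,B,k]
After op 5 (rotate(+1)): offset=4, physical=[D,B,k,A,E,C,G], logical=[E,C,G,D,B,k,A]
After op 6 (rotate(-1)): offset=3, physical=[D,B,k,A,E,C,G], logical=[A,E,C,G,D,B,k]
After op 7 (swap(6, 5)): offset=3, physical=[D,k,B,A,E,C,G], logical=[A,E,C,G,D,k,B]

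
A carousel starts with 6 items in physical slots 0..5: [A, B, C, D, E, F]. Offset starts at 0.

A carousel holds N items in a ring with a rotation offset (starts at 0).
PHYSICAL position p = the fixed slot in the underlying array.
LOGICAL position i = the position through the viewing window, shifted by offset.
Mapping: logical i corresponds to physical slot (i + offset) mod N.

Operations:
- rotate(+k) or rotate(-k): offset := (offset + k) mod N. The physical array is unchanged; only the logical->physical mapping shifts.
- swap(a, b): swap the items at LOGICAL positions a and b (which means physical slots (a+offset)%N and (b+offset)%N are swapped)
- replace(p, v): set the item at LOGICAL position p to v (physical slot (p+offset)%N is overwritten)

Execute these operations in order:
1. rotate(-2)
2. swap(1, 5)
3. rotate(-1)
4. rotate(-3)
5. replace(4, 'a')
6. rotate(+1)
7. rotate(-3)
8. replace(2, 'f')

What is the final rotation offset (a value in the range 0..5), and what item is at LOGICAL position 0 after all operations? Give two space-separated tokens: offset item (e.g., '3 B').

After op 1 (rotate(-2)): offset=4, physical=[A,B,C,D,E,F], logical=[E,F,A,B,C,D]
After op 2 (swap(1, 5)): offset=4, physical=[A,B,C,F,E,D], logical=[E,D,A,B,C,F]
After op 3 (rotate(-1)): offset=3, physical=[A,B,C,F,E,D], logical=[F,E,D,A,B,C]
After op 4 (rotate(-3)): offset=0, physical=[A,B,C,F,E,D], logical=[A,B,C,F,E,D]
After op 5 (replace(4, 'a')): offset=0, physical=[A,B,C,F,a,D], logical=[A,B,C,F,a,D]
After op 6 (rotate(+1)): offset=1, physical=[A,B,C,F,a,D], logical=[B,C,F,a,D,A]
After op 7 (rotate(-3)): offset=4, physical=[A,B,C,F,a,D], logical=[a,D,A,B,C,F]
After op 8 (replace(2, 'f')): offset=4, physical=[f,B,C,F,a,D], logical=[a,D,f,B,C,F]

Answer: 4 a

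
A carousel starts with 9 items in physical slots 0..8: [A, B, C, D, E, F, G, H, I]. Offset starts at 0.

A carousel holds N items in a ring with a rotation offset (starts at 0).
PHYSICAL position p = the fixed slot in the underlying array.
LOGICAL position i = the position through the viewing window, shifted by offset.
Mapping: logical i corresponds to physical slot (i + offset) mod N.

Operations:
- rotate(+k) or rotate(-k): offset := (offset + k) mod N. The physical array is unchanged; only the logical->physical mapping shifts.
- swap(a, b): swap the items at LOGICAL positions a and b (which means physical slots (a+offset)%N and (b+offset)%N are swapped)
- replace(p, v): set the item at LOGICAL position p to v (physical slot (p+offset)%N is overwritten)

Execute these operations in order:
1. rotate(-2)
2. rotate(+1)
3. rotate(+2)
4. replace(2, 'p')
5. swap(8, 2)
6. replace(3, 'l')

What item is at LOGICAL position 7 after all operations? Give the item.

After op 1 (rotate(-2)): offset=7, physical=[A,B,C,D,E,F,G,H,I], logical=[H,I,A,B,C,D,E,F,G]
After op 2 (rotate(+1)): offset=8, physical=[A,B,C,D,E,F,G,H,I], logical=[I,A,B,C,D,E,F,G,H]
After op 3 (rotate(+2)): offset=1, physical=[A,B,C,D,E,F,G,H,I], logical=[B,C,D,E,F,G,H,I,A]
After op 4 (replace(2, 'p')): offset=1, physical=[A,B,C,p,E,F,G,H,I], logical=[B,C,p,E,F,G,H,I,A]
After op 5 (swap(8, 2)): offset=1, physical=[p,B,C,A,E,F,G,H,I], logical=[B,C,A,E,F,G,H,I,p]
After op 6 (replace(3, 'l')): offset=1, physical=[p,B,C,A,l,F,G,H,I], logical=[B,C,A,l,F,G,H,I,p]

Answer: I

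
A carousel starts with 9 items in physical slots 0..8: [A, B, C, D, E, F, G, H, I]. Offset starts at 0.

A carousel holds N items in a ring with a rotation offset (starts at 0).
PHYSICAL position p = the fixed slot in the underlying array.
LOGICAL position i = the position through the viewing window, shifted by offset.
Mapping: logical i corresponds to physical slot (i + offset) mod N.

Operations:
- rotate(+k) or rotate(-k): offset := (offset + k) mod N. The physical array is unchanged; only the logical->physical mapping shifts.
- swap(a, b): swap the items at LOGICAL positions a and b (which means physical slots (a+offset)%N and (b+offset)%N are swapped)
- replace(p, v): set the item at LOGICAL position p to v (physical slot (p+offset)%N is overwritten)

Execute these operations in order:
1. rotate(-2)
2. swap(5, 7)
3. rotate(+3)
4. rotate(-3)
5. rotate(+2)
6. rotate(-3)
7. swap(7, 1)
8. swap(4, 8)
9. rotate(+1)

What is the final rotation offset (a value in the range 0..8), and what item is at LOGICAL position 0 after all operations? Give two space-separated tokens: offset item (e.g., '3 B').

Answer: 7 E

Derivation:
After op 1 (rotate(-2)): offset=7, physical=[A,B,C,D,E,F,G,H,I], logical=[H,I,A,B,C,D,E,F,G]
After op 2 (swap(5, 7)): offset=7, physical=[A,B,C,F,E,D,G,H,I], logical=[H,I,A,B,C,F,E,D,G]
After op 3 (rotate(+3)): offset=1, physical=[A,B,C,F,E,D,G,H,I], logical=[B,C,F,E,D,G,H,I,A]
After op 4 (rotate(-3)): offset=7, physical=[A,B,C,F,E,D,G,H,I], logical=[H,I,A,B,C,F,E,D,G]
After op 5 (rotate(+2)): offset=0, physical=[A,B,C,F,E,D,G,H,I], logical=[A,B,C,F,E,D,G,H,I]
After op 6 (rotate(-3)): offset=6, physical=[A,B,C,F,E,D,G,H,I], logical=[G,H,I,A,B,C,F,E,D]
After op 7 (swap(7, 1)): offset=6, physical=[A,B,C,F,H,D,G,E,I], logical=[G,E,I,A,B,C,F,H,D]
After op 8 (swap(4, 8)): offset=6, physical=[A,D,C,F,H,B,G,E,I], logical=[G,E,I,A,D,C,F,H,B]
After op 9 (rotate(+1)): offset=7, physical=[A,D,C,F,H,B,G,E,I], logical=[E,I,A,D,C,F,H,B,G]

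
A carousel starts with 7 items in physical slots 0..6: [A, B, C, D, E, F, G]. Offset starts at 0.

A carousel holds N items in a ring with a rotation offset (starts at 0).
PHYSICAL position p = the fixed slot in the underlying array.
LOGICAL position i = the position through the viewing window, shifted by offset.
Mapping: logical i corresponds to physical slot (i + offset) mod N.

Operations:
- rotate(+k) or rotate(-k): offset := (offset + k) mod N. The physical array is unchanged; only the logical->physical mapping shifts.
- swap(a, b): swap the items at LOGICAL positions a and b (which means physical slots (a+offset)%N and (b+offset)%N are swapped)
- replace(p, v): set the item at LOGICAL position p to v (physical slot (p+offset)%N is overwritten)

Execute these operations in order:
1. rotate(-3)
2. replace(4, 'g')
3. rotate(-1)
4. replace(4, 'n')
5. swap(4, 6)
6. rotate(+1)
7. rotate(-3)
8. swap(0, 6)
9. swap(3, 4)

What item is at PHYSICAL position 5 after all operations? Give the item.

After op 1 (rotate(-3)): offset=4, physical=[A,B,C,D,E,F,G], logical=[E,F,G,A,B,C,D]
After op 2 (replace(4, 'g')): offset=4, physical=[A,g,C,D,E,F,G], logical=[E,F,G,A,g,C,D]
After op 3 (rotate(-1)): offset=3, physical=[A,g,C,D,E,F,G], logical=[D,E,F,G,A,g,C]
After op 4 (replace(4, 'n')): offset=3, physical=[n,g,C,D,E,F,G], logical=[D,E,F,G,n,g,C]
After op 5 (swap(4, 6)): offset=3, physical=[C,g,n,D,E,F,G], logical=[D,E,F,G,C,g,n]
After op 6 (rotate(+1)): offset=4, physical=[C,g,n,D,E,F,G], logical=[E,F,G,C,g,n,D]
After op 7 (rotate(-3)): offset=1, physical=[C,g,n,D,E,F,G], logical=[g,n,D,E,F,G,C]
After op 8 (swap(0, 6)): offset=1, physical=[g,C,n,D,E,F,G], logical=[C,n,D,E,F,G,g]
After op 9 (swap(3, 4)): offset=1, physical=[g,C,n,D,F,E,G], logical=[C,n,D,F,E,G,g]

Answer: E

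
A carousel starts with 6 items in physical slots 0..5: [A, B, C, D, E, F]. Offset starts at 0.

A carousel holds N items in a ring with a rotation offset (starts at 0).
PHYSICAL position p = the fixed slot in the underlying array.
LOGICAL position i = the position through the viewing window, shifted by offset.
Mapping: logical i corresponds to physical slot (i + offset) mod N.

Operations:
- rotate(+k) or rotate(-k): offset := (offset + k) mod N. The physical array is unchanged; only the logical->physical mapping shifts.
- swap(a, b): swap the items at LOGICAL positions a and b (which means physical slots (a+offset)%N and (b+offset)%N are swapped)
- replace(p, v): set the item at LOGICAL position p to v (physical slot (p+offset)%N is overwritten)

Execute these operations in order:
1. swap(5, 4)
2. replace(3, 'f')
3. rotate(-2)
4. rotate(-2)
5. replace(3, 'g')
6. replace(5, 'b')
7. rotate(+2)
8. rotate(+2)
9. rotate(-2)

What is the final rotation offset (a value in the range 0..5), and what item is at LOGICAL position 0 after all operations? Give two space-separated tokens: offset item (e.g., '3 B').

Answer: 4 F

Derivation:
After op 1 (swap(5, 4)): offset=0, physical=[A,B,C,D,F,E], logical=[A,B,C,D,F,E]
After op 2 (replace(3, 'f')): offset=0, physical=[A,B,C,f,F,E], logical=[A,B,C,f,F,E]
After op 3 (rotate(-2)): offset=4, physical=[A,B,C,f,F,E], logical=[F,E,A,B,C,f]
After op 4 (rotate(-2)): offset=2, physical=[A,B,C,f,F,E], logical=[C,f,F,E,A,B]
After op 5 (replace(3, 'g')): offset=2, physical=[A,B,C,f,F,g], logical=[C,f,F,g,A,B]
After op 6 (replace(5, 'b')): offset=2, physical=[A,b,C,f,F,g], logical=[C,f,F,g,A,b]
After op 7 (rotate(+2)): offset=4, physical=[A,b,C,f,F,g], logical=[F,g,A,b,C,f]
After op 8 (rotate(+2)): offset=0, physical=[A,b,C,f,F,g], logical=[A,b,C,f,F,g]
After op 9 (rotate(-2)): offset=4, physical=[A,b,C,f,F,g], logical=[F,g,A,b,C,f]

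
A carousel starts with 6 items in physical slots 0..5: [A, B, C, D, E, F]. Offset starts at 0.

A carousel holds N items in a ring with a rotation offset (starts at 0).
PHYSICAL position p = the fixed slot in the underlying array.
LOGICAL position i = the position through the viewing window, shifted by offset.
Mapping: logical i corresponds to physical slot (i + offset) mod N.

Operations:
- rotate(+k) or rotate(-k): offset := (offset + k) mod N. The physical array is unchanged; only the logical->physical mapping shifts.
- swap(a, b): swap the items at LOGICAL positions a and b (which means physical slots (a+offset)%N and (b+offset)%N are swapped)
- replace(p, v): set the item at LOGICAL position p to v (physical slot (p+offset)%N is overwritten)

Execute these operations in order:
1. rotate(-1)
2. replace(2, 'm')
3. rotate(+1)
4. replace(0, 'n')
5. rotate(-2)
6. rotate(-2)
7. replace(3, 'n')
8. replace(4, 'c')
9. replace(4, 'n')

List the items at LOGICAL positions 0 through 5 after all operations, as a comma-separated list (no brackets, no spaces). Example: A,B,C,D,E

Answer: C,D,E,n,n,m

Derivation:
After op 1 (rotate(-1)): offset=5, physical=[A,B,C,D,E,F], logical=[F,A,B,C,D,E]
After op 2 (replace(2, 'm')): offset=5, physical=[A,m,C,D,E,F], logical=[F,A,m,C,D,E]
After op 3 (rotate(+1)): offset=0, physical=[A,m,C,D,E,F], logical=[A,m,C,D,E,F]
After op 4 (replace(0, 'n')): offset=0, physical=[n,m,C,D,E,F], logical=[n,m,C,D,E,F]
After op 5 (rotate(-2)): offset=4, physical=[n,m,C,D,E,F], logical=[E,F,n,m,C,D]
After op 6 (rotate(-2)): offset=2, physical=[n,m,C,D,E,F], logical=[C,D,E,F,n,m]
After op 7 (replace(3, 'n')): offset=2, physical=[n,m,C,D,E,n], logical=[C,D,E,n,n,m]
After op 8 (replace(4, 'c')): offset=2, physical=[c,m,C,D,E,n], logical=[C,D,E,n,c,m]
After op 9 (replace(4, 'n')): offset=2, physical=[n,m,C,D,E,n], logical=[C,D,E,n,n,m]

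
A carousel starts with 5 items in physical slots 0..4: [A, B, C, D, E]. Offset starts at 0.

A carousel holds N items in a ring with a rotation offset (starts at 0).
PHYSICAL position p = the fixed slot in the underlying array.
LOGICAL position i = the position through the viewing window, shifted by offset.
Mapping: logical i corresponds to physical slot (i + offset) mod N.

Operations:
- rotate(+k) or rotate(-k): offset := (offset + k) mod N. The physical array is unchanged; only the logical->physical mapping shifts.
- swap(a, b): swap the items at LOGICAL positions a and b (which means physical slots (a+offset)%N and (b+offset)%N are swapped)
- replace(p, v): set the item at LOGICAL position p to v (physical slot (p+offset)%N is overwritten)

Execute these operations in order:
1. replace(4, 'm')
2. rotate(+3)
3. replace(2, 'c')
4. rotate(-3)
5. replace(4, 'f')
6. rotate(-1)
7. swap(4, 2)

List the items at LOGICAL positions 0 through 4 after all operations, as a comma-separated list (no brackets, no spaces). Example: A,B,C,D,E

After op 1 (replace(4, 'm')): offset=0, physical=[A,B,C,D,m], logical=[A,B,C,D,m]
After op 2 (rotate(+3)): offset=3, physical=[A,B,C,D,m], logical=[D,m,A,B,C]
After op 3 (replace(2, 'c')): offset=3, physical=[c,B,C,D,m], logical=[D,m,c,B,C]
After op 4 (rotate(-3)): offset=0, physical=[c,B,C,D,m], logical=[c,B,C,D,m]
After op 5 (replace(4, 'f')): offset=0, physical=[c,B,C,D,f], logical=[c,B,C,D,f]
After op 6 (rotate(-1)): offset=4, physical=[c,B,C,D,f], logical=[f,c,B,C,D]
After op 7 (swap(4, 2)): offset=4, physical=[c,D,C,B,f], logical=[f,c,D,C,B]

Answer: f,c,D,C,B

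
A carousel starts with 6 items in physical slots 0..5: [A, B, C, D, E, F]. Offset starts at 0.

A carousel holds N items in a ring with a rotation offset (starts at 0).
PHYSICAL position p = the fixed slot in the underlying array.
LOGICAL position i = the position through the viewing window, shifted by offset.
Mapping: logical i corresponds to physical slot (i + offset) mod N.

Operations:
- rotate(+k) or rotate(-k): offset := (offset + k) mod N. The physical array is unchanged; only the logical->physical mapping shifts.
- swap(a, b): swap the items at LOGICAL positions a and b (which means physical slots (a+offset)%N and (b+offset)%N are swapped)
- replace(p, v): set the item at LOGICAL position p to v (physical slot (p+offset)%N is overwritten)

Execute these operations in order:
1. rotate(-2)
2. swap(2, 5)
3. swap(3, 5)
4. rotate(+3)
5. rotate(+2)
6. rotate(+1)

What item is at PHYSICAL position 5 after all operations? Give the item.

After op 1 (rotate(-2)): offset=4, physical=[A,B,C,D,E,F], logical=[E,F,A,B,C,D]
After op 2 (swap(2, 5)): offset=4, physical=[D,B,C,A,E,F], logical=[E,F,D,B,C,A]
After op 3 (swap(3, 5)): offset=4, physical=[D,A,C,B,E,F], logical=[E,F,D,A,C,B]
After op 4 (rotate(+3)): offset=1, physical=[D,A,C,B,E,F], logical=[A,C,B,E,F,D]
After op 5 (rotate(+2)): offset=3, physical=[D,A,C,B,E,F], logical=[B,E,F,D,A,C]
After op 6 (rotate(+1)): offset=4, physical=[D,A,C,B,E,F], logical=[E,F,D,A,C,B]

Answer: F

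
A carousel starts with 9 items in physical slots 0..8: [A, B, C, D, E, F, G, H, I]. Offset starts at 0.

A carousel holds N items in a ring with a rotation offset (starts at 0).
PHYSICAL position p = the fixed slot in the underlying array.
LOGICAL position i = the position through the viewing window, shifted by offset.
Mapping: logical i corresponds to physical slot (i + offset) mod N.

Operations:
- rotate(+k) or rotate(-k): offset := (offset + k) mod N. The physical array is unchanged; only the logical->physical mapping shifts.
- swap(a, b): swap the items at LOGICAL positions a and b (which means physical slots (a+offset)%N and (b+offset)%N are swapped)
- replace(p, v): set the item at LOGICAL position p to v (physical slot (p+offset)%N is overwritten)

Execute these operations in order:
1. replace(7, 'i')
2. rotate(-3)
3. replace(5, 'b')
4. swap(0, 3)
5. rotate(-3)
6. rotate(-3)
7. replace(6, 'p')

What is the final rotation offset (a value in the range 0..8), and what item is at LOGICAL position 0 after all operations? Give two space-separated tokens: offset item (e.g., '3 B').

Answer: 0 G

Derivation:
After op 1 (replace(7, 'i')): offset=0, physical=[A,B,C,D,E,F,G,i,I], logical=[A,B,C,D,E,F,G,i,I]
After op 2 (rotate(-3)): offset=6, physical=[A,B,C,D,E,F,G,i,I], logical=[G,i,I,A,B,C,D,E,F]
After op 3 (replace(5, 'b')): offset=6, physical=[A,B,b,D,E,F,G,i,I], logical=[G,i,I,A,B,b,D,E,F]
After op 4 (swap(0, 3)): offset=6, physical=[G,B,b,D,E,F,A,i,I], logical=[A,i,I,G,B,b,D,E,F]
After op 5 (rotate(-3)): offset=3, physical=[G,B,b,D,E,F,A,i,I], logical=[D,E,F,A,i,I,G,B,b]
After op 6 (rotate(-3)): offset=0, physical=[G,B,b,D,E,F,A,i,I], logical=[G,B,b,D,E,F,A,i,I]
After op 7 (replace(6, 'p')): offset=0, physical=[G,B,b,D,E,F,p,i,I], logical=[G,B,b,D,E,F,p,i,I]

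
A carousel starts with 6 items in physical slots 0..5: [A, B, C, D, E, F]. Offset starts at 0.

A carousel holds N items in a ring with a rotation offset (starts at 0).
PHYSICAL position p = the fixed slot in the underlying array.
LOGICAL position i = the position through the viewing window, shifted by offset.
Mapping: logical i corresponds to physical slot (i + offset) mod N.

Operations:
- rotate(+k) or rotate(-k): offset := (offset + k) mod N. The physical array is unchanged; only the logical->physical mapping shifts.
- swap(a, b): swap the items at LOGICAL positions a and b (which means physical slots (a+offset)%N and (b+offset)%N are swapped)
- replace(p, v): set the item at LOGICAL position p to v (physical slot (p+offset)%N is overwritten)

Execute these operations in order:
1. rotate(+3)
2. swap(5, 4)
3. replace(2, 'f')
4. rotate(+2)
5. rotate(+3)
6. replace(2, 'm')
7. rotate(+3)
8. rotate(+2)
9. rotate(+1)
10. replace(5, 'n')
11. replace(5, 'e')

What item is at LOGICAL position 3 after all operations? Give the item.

After op 1 (rotate(+3)): offset=3, physical=[A,B,C,D,E,F], logical=[D,E,F,A,B,C]
After op 2 (swap(5, 4)): offset=3, physical=[A,C,B,D,E,F], logical=[D,E,F,A,C,B]
After op 3 (replace(2, 'f')): offset=3, physical=[A,C,B,D,E,f], logical=[D,E,f,A,C,B]
After op 4 (rotate(+2)): offset=5, physical=[A,C,B,D,E,f], logical=[f,A,C,B,D,E]
After op 5 (rotate(+3)): offset=2, physical=[A,C,B,D,E,f], logical=[B,D,E,f,A,C]
After op 6 (replace(2, 'm')): offset=2, physical=[A,C,B,D,m,f], logical=[B,D,m,f,A,C]
After op 7 (rotate(+3)): offset=5, physical=[A,C,B,D,m,f], logical=[f,A,C,B,D,m]
After op 8 (rotate(+2)): offset=1, physical=[A,C,B,D,m,f], logical=[C,B,D,m,f,A]
After op 9 (rotate(+1)): offset=2, physical=[A,C,B,D,m,f], logical=[B,D,m,f,A,C]
After op 10 (replace(5, 'n')): offset=2, physical=[A,n,B,D,m,f], logical=[B,D,m,f,A,n]
After op 11 (replace(5, 'e')): offset=2, physical=[A,e,B,D,m,f], logical=[B,D,m,f,A,e]

Answer: f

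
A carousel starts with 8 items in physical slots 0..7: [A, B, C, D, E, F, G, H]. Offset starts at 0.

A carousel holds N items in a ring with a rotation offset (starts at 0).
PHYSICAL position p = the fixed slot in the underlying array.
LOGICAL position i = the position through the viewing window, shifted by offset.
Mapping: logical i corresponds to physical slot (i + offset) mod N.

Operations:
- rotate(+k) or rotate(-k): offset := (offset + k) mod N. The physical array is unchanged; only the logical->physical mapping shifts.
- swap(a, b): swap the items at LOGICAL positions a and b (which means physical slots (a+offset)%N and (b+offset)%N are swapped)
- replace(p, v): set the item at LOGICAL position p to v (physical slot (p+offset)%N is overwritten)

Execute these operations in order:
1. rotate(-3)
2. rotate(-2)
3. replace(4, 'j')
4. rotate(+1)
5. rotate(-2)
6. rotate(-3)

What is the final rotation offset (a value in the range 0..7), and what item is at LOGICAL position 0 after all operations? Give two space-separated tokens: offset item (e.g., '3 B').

Answer: 7 j

Derivation:
After op 1 (rotate(-3)): offset=5, physical=[A,B,C,D,E,F,G,H], logical=[F,G,H,A,B,C,D,E]
After op 2 (rotate(-2)): offset=3, physical=[A,B,C,D,E,F,G,H], logical=[D,E,F,G,H,A,B,C]
After op 3 (replace(4, 'j')): offset=3, physical=[A,B,C,D,E,F,G,j], logical=[D,E,F,G,j,A,B,C]
After op 4 (rotate(+1)): offset=4, physical=[A,B,C,D,E,F,G,j], logical=[E,F,G,j,A,B,C,D]
After op 5 (rotate(-2)): offset=2, physical=[A,B,C,D,E,F,G,j], logical=[C,D,E,F,G,j,A,B]
After op 6 (rotate(-3)): offset=7, physical=[A,B,C,D,E,F,G,j], logical=[j,A,B,C,D,E,F,G]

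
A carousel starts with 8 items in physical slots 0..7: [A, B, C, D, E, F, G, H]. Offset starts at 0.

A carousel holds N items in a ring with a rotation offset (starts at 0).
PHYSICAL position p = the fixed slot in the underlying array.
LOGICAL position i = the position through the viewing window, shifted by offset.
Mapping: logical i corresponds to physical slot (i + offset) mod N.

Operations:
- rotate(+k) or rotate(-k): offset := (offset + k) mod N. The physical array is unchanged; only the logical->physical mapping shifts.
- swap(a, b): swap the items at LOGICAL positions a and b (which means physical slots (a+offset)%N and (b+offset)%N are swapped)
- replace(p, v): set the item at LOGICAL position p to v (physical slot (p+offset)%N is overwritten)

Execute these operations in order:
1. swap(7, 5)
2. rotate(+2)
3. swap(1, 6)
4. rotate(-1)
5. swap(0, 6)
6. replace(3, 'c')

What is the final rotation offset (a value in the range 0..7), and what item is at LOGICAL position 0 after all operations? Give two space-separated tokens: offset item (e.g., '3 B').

After op 1 (swap(7, 5)): offset=0, physical=[A,B,C,D,E,H,G,F], logical=[A,B,C,D,E,H,G,F]
After op 2 (rotate(+2)): offset=2, physical=[A,B,C,D,E,H,G,F], logical=[C,D,E,H,G,F,A,B]
After op 3 (swap(1, 6)): offset=2, physical=[D,B,C,A,E,H,G,F], logical=[C,A,E,H,G,F,D,B]
After op 4 (rotate(-1)): offset=1, physical=[D,B,C,A,E,H,G,F], logical=[B,C,A,E,H,G,F,D]
After op 5 (swap(0, 6)): offset=1, physical=[D,F,C,A,E,H,G,B], logical=[F,C,A,E,H,G,B,D]
After op 6 (replace(3, 'c')): offset=1, physical=[D,F,C,A,c,H,G,B], logical=[F,C,A,c,H,G,B,D]

Answer: 1 F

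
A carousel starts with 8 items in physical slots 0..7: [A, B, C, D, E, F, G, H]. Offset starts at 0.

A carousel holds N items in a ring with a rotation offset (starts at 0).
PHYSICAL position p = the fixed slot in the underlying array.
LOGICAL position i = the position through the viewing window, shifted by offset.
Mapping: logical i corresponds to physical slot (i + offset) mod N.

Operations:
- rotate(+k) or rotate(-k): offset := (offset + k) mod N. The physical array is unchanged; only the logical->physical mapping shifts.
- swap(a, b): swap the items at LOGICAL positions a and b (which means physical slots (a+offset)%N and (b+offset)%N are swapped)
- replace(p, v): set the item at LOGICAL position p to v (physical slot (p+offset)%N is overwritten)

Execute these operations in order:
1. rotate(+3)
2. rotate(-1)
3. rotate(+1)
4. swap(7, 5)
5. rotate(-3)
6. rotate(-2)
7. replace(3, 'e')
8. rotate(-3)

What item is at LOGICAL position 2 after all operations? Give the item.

After op 1 (rotate(+3)): offset=3, physical=[A,B,C,D,E,F,G,H], logical=[D,E,F,G,H,A,B,C]
After op 2 (rotate(-1)): offset=2, physical=[A,B,C,D,E,F,G,H], logical=[C,D,E,F,G,H,A,B]
After op 3 (rotate(+1)): offset=3, physical=[A,B,C,D,E,F,G,H], logical=[D,E,F,G,H,A,B,C]
After op 4 (swap(7, 5)): offset=3, physical=[C,B,A,D,E,F,G,H], logical=[D,E,F,G,H,C,B,A]
After op 5 (rotate(-3)): offset=0, physical=[C,B,A,D,E,F,G,H], logical=[C,B,A,D,E,F,G,H]
After op 6 (rotate(-2)): offset=6, physical=[C,B,A,D,E,F,G,H], logical=[G,H,C,B,A,D,E,F]
After op 7 (replace(3, 'e')): offset=6, physical=[C,e,A,D,E,F,G,H], logical=[G,H,C,e,A,D,E,F]
After op 8 (rotate(-3)): offset=3, physical=[C,e,A,D,E,F,G,H], logical=[D,E,F,G,H,C,e,A]

Answer: F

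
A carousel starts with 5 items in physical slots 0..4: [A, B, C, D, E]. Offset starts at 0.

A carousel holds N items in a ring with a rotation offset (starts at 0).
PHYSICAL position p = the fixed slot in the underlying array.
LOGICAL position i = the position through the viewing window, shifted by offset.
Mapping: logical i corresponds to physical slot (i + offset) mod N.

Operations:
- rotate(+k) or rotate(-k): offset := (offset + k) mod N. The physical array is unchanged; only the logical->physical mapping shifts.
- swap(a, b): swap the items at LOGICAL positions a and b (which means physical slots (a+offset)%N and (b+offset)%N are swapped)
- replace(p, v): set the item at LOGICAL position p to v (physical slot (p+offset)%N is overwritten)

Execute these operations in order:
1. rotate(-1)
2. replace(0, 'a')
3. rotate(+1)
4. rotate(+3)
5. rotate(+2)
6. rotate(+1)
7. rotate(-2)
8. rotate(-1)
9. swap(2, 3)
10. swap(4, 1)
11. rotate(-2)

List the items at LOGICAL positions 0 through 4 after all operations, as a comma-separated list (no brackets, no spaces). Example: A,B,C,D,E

After op 1 (rotate(-1)): offset=4, physical=[A,B,C,D,E], logical=[E,A,B,C,D]
After op 2 (replace(0, 'a')): offset=4, physical=[A,B,C,D,a], logical=[a,A,B,C,D]
After op 3 (rotate(+1)): offset=0, physical=[A,B,C,D,a], logical=[A,B,C,D,a]
After op 4 (rotate(+3)): offset=3, physical=[A,B,C,D,a], logical=[D,a,A,B,C]
After op 5 (rotate(+2)): offset=0, physical=[A,B,C,D,a], logical=[A,B,C,D,a]
After op 6 (rotate(+1)): offset=1, physical=[A,B,C,D,a], logical=[B,C,D,a,A]
After op 7 (rotate(-2)): offset=4, physical=[A,B,C,D,a], logical=[a,A,B,C,D]
After op 8 (rotate(-1)): offset=3, physical=[A,B,C,D,a], logical=[D,a,A,B,C]
After op 9 (swap(2, 3)): offset=3, physical=[B,A,C,D,a], logical=[D,a,B,A,C]
After op 10 (swap(4, 1)): offset=3, physical=[B,A,a,D,C], logical=[D,C,B,A,a]
After op 11 (rotate(-2)): offset=1, physical=[B,A,a,D,C], logical=[A,a,D,C,B]

Answer: A,a,D,C,B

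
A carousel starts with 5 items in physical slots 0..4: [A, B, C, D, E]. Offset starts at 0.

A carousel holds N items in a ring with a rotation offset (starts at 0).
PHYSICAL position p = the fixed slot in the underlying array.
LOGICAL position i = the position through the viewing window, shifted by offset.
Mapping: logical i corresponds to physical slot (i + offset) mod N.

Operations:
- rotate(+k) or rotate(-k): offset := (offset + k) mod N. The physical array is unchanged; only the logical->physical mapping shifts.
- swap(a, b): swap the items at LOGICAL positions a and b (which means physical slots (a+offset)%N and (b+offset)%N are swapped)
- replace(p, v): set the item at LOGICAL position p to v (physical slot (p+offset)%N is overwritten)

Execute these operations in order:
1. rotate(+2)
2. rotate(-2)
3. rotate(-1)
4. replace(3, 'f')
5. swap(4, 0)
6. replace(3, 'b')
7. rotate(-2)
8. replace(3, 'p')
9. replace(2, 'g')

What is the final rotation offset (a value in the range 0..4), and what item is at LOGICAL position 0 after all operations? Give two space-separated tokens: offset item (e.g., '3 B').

After op 1 (rotate(+2)): offset=2, physical=[A,B,C,D,E], logical=[C,D,E,A,B]
After op 2 (rotate(-2)): offset=0, physical=[A,B,C,D,E], logical=[A,B,C,D,E]
After op 3 (rotate(-1)): offset=4, physical=[A,B,C,D,E], logical=[E,A,B,C,D]
After op 4 (replace(3, 'f')): offset=4, physical=[A,B,f,D,E], logical=[E,A,B,f,D]
After op 5 (swap(4, 0)): offset=4, physical=[A,B,f,E,D], logical=[D,A,B,f,E]
After op 6 (replace(3, 'b')): offset=4, physical=[A,B,b,E,D], logical=[D,A,B,b,E]
After op 7 (rotate(-2)): offset=2, physical=[A,B,b,E,D], logical=[b,E,D,A,B]
After op 8 (replace(3, 'p')): offset=2, physical=[p,B,b,E,D], logical=[b,E,D,p,B]
After op 9 (replace(2, 'g')): offset=2, physical=[p,B,b,E,g], logical=[b,E,g,p,B]

Answer: 2 b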